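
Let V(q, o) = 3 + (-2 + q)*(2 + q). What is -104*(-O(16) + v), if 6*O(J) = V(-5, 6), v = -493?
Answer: 51688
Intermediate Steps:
O(J) = 4 (O(J) = (-1 + (-5)²)/6 = (-1 + 25)/6 = (⅙)*24 = 4)
-104*(-O(16) + v) = -104*(-1*4 - 493) = -104*(-4 - 493) = -104*(-497) = 51688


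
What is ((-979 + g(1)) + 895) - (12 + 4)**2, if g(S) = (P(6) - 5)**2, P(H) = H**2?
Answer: 621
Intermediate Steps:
g(S) = 961 (g(S) = (6**2 - 5)**2 = (36 - 5)**2 = 31**2 = 961)
((-979 + g(1)) + 895) - (12 + 4)**2 = ((-979 + 961) + 895) - (12 + 4)**2 = (-18 + 895) - 1*16**2 = 877 - 1*256 = 877 - 256 = 621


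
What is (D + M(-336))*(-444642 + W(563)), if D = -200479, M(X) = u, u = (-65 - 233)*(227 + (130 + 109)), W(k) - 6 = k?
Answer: 150694840331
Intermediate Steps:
W(k) = 6 + k
u = -138868 (u = -298*(227 + 239) = -298*466 = -138868)
M(X) = -138868
(D + M(-336))*(-444642 + W(563)) = (-200479 - 138868)*(-444642 + (6 + 563)) = -339347*(-444642 + 569) = -339347*(-444073) = 150694840331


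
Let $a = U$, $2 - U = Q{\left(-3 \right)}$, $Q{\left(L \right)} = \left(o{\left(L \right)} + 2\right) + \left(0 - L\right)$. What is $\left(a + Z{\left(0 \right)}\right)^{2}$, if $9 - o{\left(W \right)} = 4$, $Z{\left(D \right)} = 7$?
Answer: $1$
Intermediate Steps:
$o{\left(W \right)} = 5$ ($o{\left(W \right)} = 9 - 4 = 5$)
$Q{\left(L \right)} = 7 - L$ ($Q{\left(L \right)} = \left(5 + 2\right) + \left(0 - L\right) = 7 - L$)
$U = -8$ ($U = 2 - \left(7 - -3\right) = 2 - \left(7 + 3\right) = 2 - 10 = -8$)
$a = -8$
$\left(a + Z{\left(0 \right)}\right)^{2} = \left(-8 + 7\right)^{2} = \left(-1\right)^{2} = 1$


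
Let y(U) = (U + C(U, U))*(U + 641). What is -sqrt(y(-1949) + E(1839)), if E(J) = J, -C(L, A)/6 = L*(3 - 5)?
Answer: -3*sqrt(3682515) ≈ -5757.0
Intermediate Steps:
C(L, A) = 12*L (C(L, A) = -6*L*(3 - 5) = -6*L*(-2) = -(-12)*L = 12*L)
y(U) = 13*U*(641 + U) (y(U) = (U + 12*U)*(U + 641) = (13*U)*(641 + U) = 13*U*(641 + U))
-sqrt(y(-1949) + E(1839)) = -sqrt(13*(-1949)*(641 - 1949) + 1839) = -sqrt(13*(-1949)*(-1308) + 1839) = -sqrt(33140796 + 1839) = -sqrt(33142635) = -3*sqrt(3682515)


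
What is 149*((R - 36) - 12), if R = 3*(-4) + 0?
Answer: -8940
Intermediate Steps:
R = -12 (R = -12 + 0 = -12)
149*((R - 36) - 12) = 149*((-12 - 36) - 12) = 149*(-48 - 12) = 149*(-60) = -8940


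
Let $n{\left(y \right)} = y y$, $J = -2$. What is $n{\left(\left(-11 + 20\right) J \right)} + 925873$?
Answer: $926197$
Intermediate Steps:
$n{\left(y \right)} = y^{2}$
$n{\left(\left(-11 + 20\right) J \right)} + 925873 = \left(\left(-11 + 20\right) \left(-2\right)\right)^{2} + 925873 = \left(9 \left(-2\right)\right)^{2} + 925873 = \left(-18\right)^{2} + 925873 = 324 + 925873 = 926197$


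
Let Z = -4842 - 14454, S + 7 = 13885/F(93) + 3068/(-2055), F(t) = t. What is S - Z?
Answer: 1238221862/63705 ≈ 19437.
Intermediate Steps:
S = 8970182/63705 (S = -7 + (13885/93 + 3068/(-2055)) = -7 + (13885*(1/93) + 3068*(-1/2055)) = -7 + (13885/93 - 3068/2055) = -7 + 9416117/63705 = 8970182/63705 ≈ 140.81)
Z = -19296
S - Z = 8970182/63705 - 1*(-19296) = 8970182/63705 + 19296 = 1238221862/63705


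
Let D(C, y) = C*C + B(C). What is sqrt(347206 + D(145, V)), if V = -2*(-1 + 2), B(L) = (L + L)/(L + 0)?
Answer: sqrt(368233) ≈ 606.82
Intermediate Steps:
B(L) = 2 (B(L) = (2*L)/L = 2)
V = -2 (V = -2*1 = -2)
D(C, y) = 2 + C**2 (D(C, y) = C*C + 2 = C**2 + 2 = 2 + C**2)
sqrt(347206 + D(145, V)) = sqrt(347206 + (2 + 145**2)) = sqrt(347206 + (2 + 21025)) = sqrt(347206 + 21027) = sqrt(368233)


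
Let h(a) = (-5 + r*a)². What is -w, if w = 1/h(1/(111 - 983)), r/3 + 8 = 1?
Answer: -760384/18826921 ≈ -0.040388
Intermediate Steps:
r = -21 (r = -24 + 3*1 = -24 + 3 = -21)
h(a) = (-5 - 21*a)²
w = 760384/18826921 (w = 1/((5 + 21/(111 - 983))²) = 1/((5 + 21/(-872))²) = 1/((5 + 21*(-1/872))²) = 1/((5 - 21/872)²) = 1/((4339/872)²) = 1/(18826921/760384) = 760384/18826921 ≈ 0.040388)
-w = -1*760384/18826921 = -760384/18826921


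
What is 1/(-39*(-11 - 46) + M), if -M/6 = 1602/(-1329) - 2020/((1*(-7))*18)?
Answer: 9303/19852993 ≈ 0.00046859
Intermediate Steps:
M = -827576/9303 (M = -6*(1602/(-1329) - 2020/((1*(-7))*18)) = -6*(1602*(-1/1329) - 2020/((-7*18))) = -6*(-534/443 - 2020/(-126)) = -6*(-534/443 - 2020*(-1/126)) = -6*(-534/443 + 1010/63) = -6*413788/27909 = -827576/9303 ≈ -88.958)
1/(-39*(-11 - 46) + M) = 1/(-39*(-11 - 46) - 827576/9303) = 1/(-39*(-57) - 827576/9303) = 1/(2223 - 827576/9303) = 1/(19852993/9303) = 9303/19852993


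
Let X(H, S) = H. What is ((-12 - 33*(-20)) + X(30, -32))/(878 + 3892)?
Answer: 113/795 ≈ 0.14214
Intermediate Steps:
((-12 - 33*(-20)) + X(30, -32))/(878 + 3892) = ((-12 - 33*(-20)) + 30)/(878 + 3892) = ((-12 + 660) + 30)/4770 = (648 + 30)*(1/4770) = 678*(1/4770) = 113/795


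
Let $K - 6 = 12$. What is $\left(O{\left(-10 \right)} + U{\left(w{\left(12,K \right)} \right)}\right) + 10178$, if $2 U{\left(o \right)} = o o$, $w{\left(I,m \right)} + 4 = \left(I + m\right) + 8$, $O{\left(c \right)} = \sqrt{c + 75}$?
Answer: $10756 + \sqrt{65} \approx 10764.0$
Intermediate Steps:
$K = 18$ ($K = 6 + 12 = 18$)
$O{\left(c \right)} = \sqrt{75 + c}$
$w{\left(I,m \right)} = 4 + I + m$ ($w{\left(I,m \right)} = -4 + \left(\left(I + m\right) + 8\right) = -4 + \left(8 + I + m\right) = 4 + I + m$)
$U{\left(o \right)} = \frac{o^{2}}{2}$ ($U{\left(o \right)} = \frac{o o}{2} = \frac{o^{2}}{2}$)
$\left(O{\left(-10 \right)} + U{\left(w{\left(12,K \right)} \right)}\right) + 10178 = \left(\sqrt{75 - 10} + \frac{\left(4 + 12 + 18\right)^{2}}{2}\right) + 10178 = \left(\sqrt{65} + \frac{34^{2}}{2}\right) + 10178 = \left(\sqrt{65} + \frac{1}{2} \cdot 1156\right) + 10178 = \left(\sqrt{65} + 578\right) + 10178 = \left(578 + \sqrt{65}\right) + 10178 = 10756 + \sqrt{65}$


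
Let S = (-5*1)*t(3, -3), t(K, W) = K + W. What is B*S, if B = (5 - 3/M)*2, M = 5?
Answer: 0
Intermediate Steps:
B = 44/5 (B = (5 - 3/5)*2 = (22/5)*2 = 44/5 ≈ 8.8000)
S = 0 (S = (-5*1)*(3 - 3) = -5*0 = 0)
B*S = (44/5)*0 = 0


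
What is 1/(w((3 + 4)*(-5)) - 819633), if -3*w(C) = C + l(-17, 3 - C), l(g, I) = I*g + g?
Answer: -3/2458201 ≈ -1.2204e-6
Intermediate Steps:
l(g, I) = g + I*g
w(C) = 68/3 - 6*C (w(C) = -(C - 17*(1 + (3 - C)))/3 = -(C - 17*(4 - C))/3 = -(C + (-68 + 17*C))/3 = -(-68 + 18*C)/3 = 68/3 - 6*C)
1/(w((3 + 4)*(-5)) - 819633) = 1/((68/3 - 6*(3 + 4)*(-5)) - 819633) = 1/((68/3 - 42*(-5)) - 819633) = 1/((68/3 - 6*(-35)) - 819633) = 1/((68/3 + 210) - 819633) = 1/(698/3 - 819633) = 1/(-2458201/3) = -3/2458201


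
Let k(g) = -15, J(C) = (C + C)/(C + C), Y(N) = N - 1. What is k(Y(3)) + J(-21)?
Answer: -14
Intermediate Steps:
Y(N) = -1 + N
J(C) = 1 (J(C) = (2*C)/((2*C)) = (2*C)*(1/(2*C)) = 1)
k(Y(3)) + J(-21) = -15 + 1 = -14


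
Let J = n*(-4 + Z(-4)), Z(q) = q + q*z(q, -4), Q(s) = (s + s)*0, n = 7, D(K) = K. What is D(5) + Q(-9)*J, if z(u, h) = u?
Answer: 5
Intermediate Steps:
Q(s) = 0 (Q(s) = (2*s)*0 = 0)
Z(q) = q + q**2 (Z(q) = q + q*q = q + q**2)
J = 56 (J = 7*(-4 - 4*(1 - 4)) = 7*(-4 - 4*(-3)) = 7*(-4 + 12) = 7*8 = 56)
D(5) + Q(-9)*J = 5 + 0*56 = 5 + 0 = 5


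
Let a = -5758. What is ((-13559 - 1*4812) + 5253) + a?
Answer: -18876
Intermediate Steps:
((-13559 - 1*4812) + 5253) + a = ((-13559 - 1*4812) + 5253) - 5758 = ((-13559 - 4812) + 5253) - 5758 = (-18371 + 5253) - 5758 = -13118 - 5758 = -18876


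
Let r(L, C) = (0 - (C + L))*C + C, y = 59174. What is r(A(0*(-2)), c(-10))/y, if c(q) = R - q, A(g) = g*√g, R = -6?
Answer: -6/29587 ≈ -0.00020279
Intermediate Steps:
A(g) = g^(3/2)
c(q) = -6 - q
r(L, C) = C + C*(-C - L) (r(L, C) = (0 + (-C - L))*C + C = (-C - L)*C + C = C*(-C - L) + C = C + C*(-C - L))
r(A(0*(-2)), c(-10))/y = ((-6 - 1*(-10))*(1 - (-6 - 1*(-10)) - (0*(-2))^(3/2)))/59174 = ((-6 + 10)*(1 - (-6 + 10) - 0^(3/2)))*(1/59174) = (4*(1 - 1*4 - 1*0))*(1/59174) = (4*(1 - 4 + 0))*(1/59174) = (4*(-3))*(1/59174) = -12*1/59174 = -6/29587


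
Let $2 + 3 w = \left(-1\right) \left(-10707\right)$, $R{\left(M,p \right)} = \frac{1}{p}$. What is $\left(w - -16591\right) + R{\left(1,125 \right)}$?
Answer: $\frac{7559753}{375} \approx 20159.0$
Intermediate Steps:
$w = \frac{10705}{3}$ ($w = - \frac{2}{3} + \frac{\left(-1\right) \left(-10707\right)}{3} = - \frac{2}{3} + \frac{1}{3} \cdot 10707 = - \frac{2}{3} + 3569 = \frac{10705}{3} \approx 3568.3$)
$\left(w - -16591\right) + R{\left(1,125 \right)} = \left(\frac{10705}{3} - -16591\right) + \frac{1}{125} = \left(\frac{10705}{3} + 16591\right) + \frac{1}{125} = \frac{60478}{3} + \frac{1}{125} = \frac{7559753}{375}$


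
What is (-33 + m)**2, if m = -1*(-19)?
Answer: 196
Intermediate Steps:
m = 19
(-33 + m)**2 = (-33 + 19)**2 = (-14)**2 = 196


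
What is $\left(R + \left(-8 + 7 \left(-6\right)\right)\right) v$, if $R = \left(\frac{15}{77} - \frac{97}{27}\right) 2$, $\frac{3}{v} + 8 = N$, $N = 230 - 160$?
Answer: $- \frac{59039}{21483} \approx -2.7482$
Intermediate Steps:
$N = 70$
$v = \frac{3}{62}$ ($v = \frac{3}{-8 + 70} = \frac{3}{62} \approx 0.048387$)
$R = - \frac{14128}{2079}$ ($R = \left(15 \cdot \frac{1}{77} - \frac{97}{27}\right) 2 = \left(\frac{15}{77} - \frac{97}{27}\right) 2 = \left(- \frac{7064}{2079}\right) 2 = - \frac{14128}{2079} \approx -6.7956$)
$\left(R + \left(-8 + 7 \left(-6\right)\right)\right) v = \left(- \frac{14128}{2079} + \left(-8 + 7 \left(-6\right)\right)\right) \frac{3}{62} = \left(- \frac{14128}{2079} - 50\right) \frac{3}{62} = \left(- \frac{118078}{2079}\right) \frac{3}{62} = - \frac{59039}{21483}$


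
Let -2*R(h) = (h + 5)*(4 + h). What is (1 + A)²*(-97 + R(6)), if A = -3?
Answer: -608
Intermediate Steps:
R(h) = -(4 + h)*(5 + h)/2 (R(h) = -(h + 5)*(4 + h)/2 = -(5 + h)*(4 + h)/2 = -(4 + h)*(5 + h)/2)
(1 + A)²*(-97 + R(6)) = (1 - 3)²*(-97 + (-10 - 9/2*6 - ½*6²)) = (-2)²*(-97 + (-10 - 27 - ½*36)) = 4*(-97 + (-10 - 27 - 18)) = 4*(-97 - 55) = 4*(-152) = -608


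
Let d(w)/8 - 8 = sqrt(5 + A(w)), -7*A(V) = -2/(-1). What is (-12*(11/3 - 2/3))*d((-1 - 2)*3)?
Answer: -2304 - 288*sqrt(231)/7 ≈ -2929.3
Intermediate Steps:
A(V) = -2/7 (A(V) = -(-2)/(7*(-1)) = -(-2)*(-1)/7 = -1/7*2 = -2/7)
d(w) = 64 + 8*sqrt(231)/7 (d(w) = 64 + 8*sqrt(5 - 2/7) = 64 + 8*sqrt(33/7) = 64 + 8*(sqrt(231)/7) = 64 + 8*sqrt(231)/7)
(-12*(11/3 - 2/3))*d((-1 - 2)*3) = (-12*(11/3 - 2/3))*(64 + 8*sqrt(231)/7) = (-12*3)*(64 + 8*sqrt(231)/7) = -36*(64 + 8*sqrt(231)/7) = -2304 - 288*sqrt(231)/7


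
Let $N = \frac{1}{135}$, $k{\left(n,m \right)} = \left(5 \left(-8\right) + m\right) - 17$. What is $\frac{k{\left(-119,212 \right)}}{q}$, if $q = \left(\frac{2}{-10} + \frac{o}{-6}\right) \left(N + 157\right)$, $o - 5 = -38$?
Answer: $\frac{104625}{561694} \approx 0.18627$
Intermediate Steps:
$o = -33$ ($o = 5 - 38 = -33$)
$k{\left(n,m \right)} = -57 + m$ ($k{\left(n,m \right)} = \left(-40 + m\right) - 17 = -57 + m$)
$N = \frac{1}{135} \approx 0.0074074$
$q = \frac{561694}{675}$ ($q = \left(\frac{2}{-10} - \frac{33}{-6}\right) \left(\frac{1}{135} + 157\right) = \left(2 \left(- \frac{1}{10}\right) - - \frac{11}{2}\right) \frac{21196}{135} = \left(- \frac{1}{5} + \frac{11}{2}\right) \frac{21196}{135} = \frac{53}{10} \cdot \frac{21196}{135} = \frac{561694}{675} \approx 832.14$)
$\frac{k{\left(-119,212 \right)}}{q} = \frac{-57 + 212}{\frac{561694}{675}} = 155 \cdot \frac{675}{561694} = \frac{104625}{561694}$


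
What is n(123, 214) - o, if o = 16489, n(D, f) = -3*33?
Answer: -16588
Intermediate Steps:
n(D, f) = -99
n(123, 214) - o = -99 - 1*16489 = -99 - 16489 = -16588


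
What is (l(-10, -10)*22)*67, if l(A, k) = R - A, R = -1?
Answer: 13266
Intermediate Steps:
l(A, k) = -1 - A
(l(-10, -10)*22)*67 = ((-1 - 1*(-10))*22)*67 = ((-1 + 10)*22)*67 = (9*22)*67 = 198*67 = 13266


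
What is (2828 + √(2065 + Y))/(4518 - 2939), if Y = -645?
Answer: 2828/1579 + 2*√355/1579 ≈ 1.8149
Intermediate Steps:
(2828 + √(2065 + Y))/(4518 - 2939) = (2828 + √(2065 - 645))/(4518 - 2939) = (2828 + √1420)/1579 = (2828 + 2*√355)*(1/1579) = 2828/1579 + 2*√355/1579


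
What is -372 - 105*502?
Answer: -53082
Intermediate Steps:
-372 - 105*502 = -372 - 52710 = -53082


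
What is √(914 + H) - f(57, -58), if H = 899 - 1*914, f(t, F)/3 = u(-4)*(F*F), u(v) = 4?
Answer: -40368 + √899 ≈ -40338.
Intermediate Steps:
f(t, F) = 12*F² (f(t, F) = 3*(4*(F*F)) = 3*(4*F²) = 12*F²)
H = -15 (H = 899 - 914 = -15)
√(914 + H) - f(57, -58) = √(914 - 15) - 12*(-58)² = √899 - 12*3364 = √899 - 1*40368 = √899 - 40368 = -40368 + √899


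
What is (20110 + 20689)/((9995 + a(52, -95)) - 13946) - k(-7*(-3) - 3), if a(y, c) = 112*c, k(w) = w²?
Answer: -4768283/14591 ≈ -326.80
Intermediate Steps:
(20110 + 20689)/((9995 + a(52, -95)) - 13946) - k(-7*(-3) - 3) = (20110 + 20689)/((9995 + 112*(-95)) - 13946) - (-7*(-3) - 3)² = 40799/((9995 - 10640) - 13946) - (21 - 3)² = 40799/(-645 - 13946) - 1*18² = 40799/(-14591) - 1*324 = 40799*(-1/14591) - 324 = -40799/14591 - 324 = -4768283/14591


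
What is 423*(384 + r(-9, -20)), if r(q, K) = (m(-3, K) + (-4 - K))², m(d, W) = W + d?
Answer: 183159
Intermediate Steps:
r(q, K) = 49 (r(q, K) = ((K - 3) + (-4 - K))² = ((-3 + K) + (-4 - K))² = (-7)² = 49)
423*(384 + r(-9, -20)) = 423*(384 + 49) = 423*433 = 183159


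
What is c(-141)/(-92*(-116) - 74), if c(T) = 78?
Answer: 39/5299 ≈ 0.0073599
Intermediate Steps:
c(-141)/(-92*(-116) - 74) = 78/(-92*(-116) - 74) = 78/(10672 - 74) = 78/10598 = 78*(1/10598) = 39/5299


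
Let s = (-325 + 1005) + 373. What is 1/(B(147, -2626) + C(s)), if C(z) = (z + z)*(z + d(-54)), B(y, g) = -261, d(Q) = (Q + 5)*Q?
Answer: 1/7789833 ≈ 1.2837e-7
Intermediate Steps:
d(Q) = Q*(5 + Q) (d(Q) = (5 + Q)*Q = Q*(5 + Q))
s = 1053 (s = 680 + 373 = 1053)
C(z) = 2*z*(2646 + z) (C(z) = (z + z)*(z - 54*(5 - 54)) = (2*z)*(z - 54*(-49)) = (2*z)*(z + 2646) = (2*z)*(2646 + z) = 2*z*(2646 + z))
1/(B(147, -2626) + C(s)) = 1/(-261 + 2*1053*(2646 + 1053)) = 1/(-261 + 2*1053*3699) = 1/(-261 + 7790094) = 1/7789833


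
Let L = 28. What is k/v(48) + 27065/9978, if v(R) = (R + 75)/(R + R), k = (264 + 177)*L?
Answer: 3943776673/409098 ≈ 9640.2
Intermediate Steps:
k = 12348 (k = (264 + 177)*28 = 441*28 = 12348)
v(R) = (75 + R)/(2*R) (v(R) = (75 + R)/((2*R)) = (75 + R)*(1/(2*R)) = (75 + R)/(2*R))
k/v(48) + 27065/9978 = 12348/(((1/2)*(75 + 48)/48)) + 27065/9978 = 12348/(((1/2)*(1/48)*123)) + 27065*(1/9978) = 12348/(41/32) + 27065/9978 = 12348*(32/41) + 27065/9978 = 395136/41 + 27065/9978 = 3943776673/409098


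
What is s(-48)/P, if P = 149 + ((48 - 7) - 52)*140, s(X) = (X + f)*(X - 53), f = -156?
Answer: -20604/1391 ≈ -14.812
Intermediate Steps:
s(X) = (-156 + X)*(-53 + X) (s(X) = (X - 156)*(X - 53) = (-156 + X)*(-53 + X))
P = -1391 (P = 149 + (41 - 52)*140 = 149 - 11*140 = 149 - 1540 = -1391)
s(-48)/P = (8268 + (-48)² - 209*(-48))/(-1391) = (8268 + 2304 + 10032)*(-1/1391) = 20604*(-1/1391) = -20604/1391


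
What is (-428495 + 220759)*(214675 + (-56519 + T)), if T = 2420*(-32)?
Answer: -16767618976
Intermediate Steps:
T = -77440
(-428495 + 220759)*(214675 + (-56519 + T)) = (-428495 + 220759)*(214675 + (-56519 - 77440)) = -207736*(214675 - 133959) = -207736*80716 = -16767618976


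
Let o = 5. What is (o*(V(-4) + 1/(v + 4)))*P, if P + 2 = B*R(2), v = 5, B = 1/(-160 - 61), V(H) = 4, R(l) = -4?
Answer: -27010/663 ≈ -40.739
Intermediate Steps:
B = -1/221 (B = 1/(-221) = -1/221 ≈ -0.0045249)
P = -438/221 (P = -2 - 1/221*(-4) = -2 + 4/221 = -438/221 ≈ -1.9819)
(o*(V(-4) + 1/(v + 4)))*P = (5*(4 + 1/(5 + 4)))*(-438/221) = (5*(4 + 1/9))*(-438/221) = (5*(37/9))*(-438/221) = (185/9)*(-438/221) = -27010/663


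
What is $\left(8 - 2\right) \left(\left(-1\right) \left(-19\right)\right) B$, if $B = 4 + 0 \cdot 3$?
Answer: $456$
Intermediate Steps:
$B = 4$ ($B = 4 + 0 = 4$)
$\left(8 - 2\right) \left(\left(-1\right) \left(-19\right)\right) B = \left(8 - 2\right) \left(\left(-1\right) \left(-19\right)\right) 4 = 6 \cdot 19 \cdot 4 = 114 \cdot 4 = 456$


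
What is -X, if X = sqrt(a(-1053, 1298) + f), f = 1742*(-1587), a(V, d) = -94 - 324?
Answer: -14*I*sqrt(14107) ≈ -1662.8*I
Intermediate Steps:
a(V, d) = -418
f = -2764554
X = 14*I*sqrt(14107) (X = sqrt(-418 - 2764554) = sqrt(-2764972) = 14*I*sqrt(14107) ≈ 1662.8*I)
-X = -14*I*sqrt(14107)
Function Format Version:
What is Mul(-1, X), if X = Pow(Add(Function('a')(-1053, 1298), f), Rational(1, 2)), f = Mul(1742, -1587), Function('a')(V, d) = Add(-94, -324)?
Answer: Mul(-14, I, Pow(14107, Rational(1, 2))) ≈ Mul(-1662.8, I)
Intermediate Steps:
Function('a')(V, d) = -418
f = -2764554
X = Mul(14, I, Pow(14107, Rational(1, 2))) (X = Pow(Add(-418, -2764554), Rational(1, 2)) = Pow(-2764972, Rational(1, 2)) = Mul(14, I, Pow(14107, Rational(1, 2))) ≈ Mul(1662.8, I))
Mul(-1, X) = Mul(-1, Mul(14, I, Pow(14107, Rational(1, 2)))) = Mul(-14, I, Pow(14107, Rational(1, 2)))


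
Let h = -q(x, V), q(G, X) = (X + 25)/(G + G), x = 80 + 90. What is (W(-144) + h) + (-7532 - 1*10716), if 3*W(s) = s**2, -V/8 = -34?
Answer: -3854537/340 ≈ -11337.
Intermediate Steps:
x = 170
V = 272 (V = -8*(-34) = 272)
W(s) = s**2/3
q(G, X) = (25 + X)/(2*G) (q(G, X) = (25 + X)/((2*G)) = (25 + X)*(1/(2*G)) = (25 + X)/(2*G))
h = -297/340 (h = -(25 + 272)/(2*170) = -297/(2*170) = -1*297/340 = -297/340 ≈ -0.87353)
(W(-144) + h) + (-7532 - 1*10716) = ((1/3)*(-144)**2 - 297/340) + (-7532 - 1*10716) = ((1/3)*20736 - 297/340) + (-7532 - 10716) = (6912 - 297/340) - 18248 = 2349783/340 - 18248 = -3854537/340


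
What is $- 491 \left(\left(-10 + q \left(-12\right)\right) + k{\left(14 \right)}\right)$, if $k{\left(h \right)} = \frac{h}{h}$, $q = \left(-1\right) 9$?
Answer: $-48609$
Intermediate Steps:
$q = -9$
$k{\left(h \right)} = 1$
$- 491 \left(\left(-10 + q \left(-12\right)\right) + k{\left(14 \right)}\right) = - 491 \left(\left(-10 - -108\right) + 1\right) = - 491 \left(\left(-10 + 108\right) + 1\right) = - 491 \left(98 + 1\right) = \left(-491\right) 99 = -48609$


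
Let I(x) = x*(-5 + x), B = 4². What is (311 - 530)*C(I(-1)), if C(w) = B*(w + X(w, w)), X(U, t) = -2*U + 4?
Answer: 7008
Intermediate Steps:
B = 16
X(U, t) = 4 - 2*U
C(w) = 64 - 16*w (C(w) = 16*(w + (4 - 2*w)) = 16*(4 - w) = 64 - 16*w)
(311 - 530)*C(I(-1)) = (311 - 530)*(64 - (-16)*(-5 - 1)) = -219*(64 - (-16)*(-6)) = -219*(64 - 16*6) = -219*(64 - 96) = -219*(-32) = 7008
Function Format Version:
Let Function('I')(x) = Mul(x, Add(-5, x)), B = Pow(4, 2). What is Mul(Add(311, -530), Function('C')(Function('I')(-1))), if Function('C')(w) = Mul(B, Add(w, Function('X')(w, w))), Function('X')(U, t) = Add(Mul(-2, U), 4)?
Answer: 7008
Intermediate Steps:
B = 16
Function('X')(U, t) = Add(4, Mul(-2, U))
Function('C')(w) = Add(64, Mul(-16, w)) (Function('C')(w) = Mul(16, Add(w, Add(4, Mul(-2, w)))) = Mul(16, Add(4, Mul(-1, w))) = Add(64, Mul(-16, w)))
Mul(Add(311, -530), Function('C')(Function('I')(-1))) = Mul(Add(311, -530), Add(64, Mul(-16, Mul(-1, Add(-5, -1))))) = Mul(-219, Add(64, Mul(-16, Mul(-1, -6)))) = Mul(-219, Add(64, Mul(-16, 6))) = Mul(-219, Add(64, -96)) = Mul(-219, -32) = 7008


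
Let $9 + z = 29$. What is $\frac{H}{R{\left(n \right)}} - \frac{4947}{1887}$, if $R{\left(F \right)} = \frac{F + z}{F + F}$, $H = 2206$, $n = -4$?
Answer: $- \frac{40908}{37} \approx -1105.6$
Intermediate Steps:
$z = 20$ ($z = -9 + 29 = 20$)
$R{\left(F \right)} = \frac{20 + F}{2 F}$ ($R{\left(F \right)} = \frac{F + 20}{F + F} = \frac{20 + F}{2 F}$)
$\frac{H}{R{\left(n \right)}} - \frac{4947}{1887} = \frac{2206}{\frac{1}{2} \frac{1}{-4} \left(20 - 4\right)} - \frac{4947}{1887} = \frac{2206}{\frac{1}{2} \left(- \frac{1}{4}\right) 16} - \frac{97}{37} = \frac{2206}{-2} - \frac{97}{37} = 2206 \left(- \frac{1}{2}\right) - \frac{97}{37} = -1103 - \frac{97}{37} = - \frac{40908}{37}$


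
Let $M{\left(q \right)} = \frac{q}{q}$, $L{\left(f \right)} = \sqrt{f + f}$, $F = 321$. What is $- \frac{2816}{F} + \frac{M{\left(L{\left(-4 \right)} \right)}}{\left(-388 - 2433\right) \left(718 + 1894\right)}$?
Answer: $- \frac{20749561153}{2365273092} \approx -8.7726$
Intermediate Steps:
$L{\left(f \right)} = \sqrt{2} \sqrt{f}$ ($L{\left(f \right)} = \sqrt{2 f} = \sqrt{2} \sqrt{f}$)
$M{\left(q \right)} = 1$
$- \frac{2816}{F} + \frac{M{\left(L{\left(-4 \right)} \right)}}{\left(-388 - 2433\right) \left(718 + 1894\right)} = - \frac{2816}{321} + 1 \frac{1}{\left(-388 - 2433\right) \left(718 + 1894\right)} = \left(-2816\right) \frac{1}{321} + 1 \frac{1}{\left(-2821\right) 2612} = - \frac{2816}{321} + 1 \frac{1}{-7368452} = - \frac{2816}{321} + 1 \left(- \frac{1}{7368452}\right) = - \frac{2816}{321} - \frac{1}{7368452} = - \frac{20749561153}{2365273092}$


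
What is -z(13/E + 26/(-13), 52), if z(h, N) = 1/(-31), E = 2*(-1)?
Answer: 1/31 ≈ 0.032258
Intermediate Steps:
E = -2
z(h, N) = -1/31
-z(13/E + 26/(-13), 52) = -1*(-1/31) = 1/31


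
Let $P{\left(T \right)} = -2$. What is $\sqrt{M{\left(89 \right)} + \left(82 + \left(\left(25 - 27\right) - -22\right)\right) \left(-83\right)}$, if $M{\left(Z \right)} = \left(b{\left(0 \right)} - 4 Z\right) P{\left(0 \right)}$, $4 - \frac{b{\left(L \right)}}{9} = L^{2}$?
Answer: $i \sqrt{7826} \approx 88.465 i$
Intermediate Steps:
$b{\left(L \right)} = 36 - 9 L^{2}$
$M{\left(Z \right)} = -72 + 8 Z$ ($M{\left(Z \right)} = \left(\left(36 - 9 \cdot 0^{2}\right) - 4 Z\right) \left(-2\right) = \left(\left(36 - 0\right) - 4 Z\right) \left(-2\right) = \left(\left(36 + 0\right) - 4 Z\right) \left(-2\right) = \left(36 - 4 Z\right) \left(-2\right) = -72 + 8 Z$)
$\sqrt{M{\left(89 \right)} + \left(82 + \left(\left(25 - 27\right) - -22\right)\right) \left(-83\right)} = \sqrt{\left(-72 + 8 \cdot 89\right) + \left(82 + \left(\left(25 - 27\right) - -22\right)\right) \left(-83\right)} = \sqrt{\left(-72 + 712\right) + \left(82 + \left(\left(25 - 27\right) + 22\right)\right) \left(-83\right)} = \sqrt{640 + \left(82 + \left(-2 + 22\right)\right) \left(-83\right)} = \sqrt{640 + \left(82 + 20\right) \left(-83\right)} = \sqrt{640 + 102 \left(-83\right)} = \sqrt{640 - 8466} = \sqrt{-7826} = i \sqrt{7826}$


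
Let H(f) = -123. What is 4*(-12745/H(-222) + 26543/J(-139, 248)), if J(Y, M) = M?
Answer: 6425549/7626 ≈ 842.58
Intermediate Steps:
4*(-12745/H(-222) + 26543/J(-139, 248)) = 4*(-12745/(-123) + 26543/248) = 4*(-12745*(-1/123) + 26543*(1/248)) = 4*(12745/123 + 26543/248) = 4*(6425549/30504) = 6425549/7626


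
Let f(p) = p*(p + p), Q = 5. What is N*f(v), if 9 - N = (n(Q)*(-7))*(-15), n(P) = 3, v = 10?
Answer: -61200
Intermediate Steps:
N = -306 (N = 9 - 3*(-7)*(-15) = 9 - (-21)*(-15) = 9 - 1*315 = 9 - 315 = -306)
f(p) = 2*p² (f(p) = p*(2*p) = 2*p²)
N*f(v) = -612*10² = -612*100 = -306*200 = -61200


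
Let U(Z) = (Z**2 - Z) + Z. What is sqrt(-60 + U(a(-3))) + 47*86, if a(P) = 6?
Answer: 4042 + 2*I*sqrt(6) ≈ 4042.0 + 4.899*I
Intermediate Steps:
U(Z) = Z**2
sqrt(-60 + U(a(-3))) + 47*86 = sqrt(-60 + 6**2) + 47*86 = sqrt(-60 + 36) + 4042 = sqrt(-24) + 4042 = 2*I*sqrt(6) + 4042 = 4042 + 2*I*sqrt(6)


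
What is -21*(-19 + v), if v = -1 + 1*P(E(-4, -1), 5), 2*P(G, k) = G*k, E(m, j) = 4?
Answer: 210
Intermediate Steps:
P(G, k) = G*k/2 (P(G, k) = (G*k)/2 = G*k/2)
v = 9 (v = -1 + 1*((½)*4*5) = -1 + 1*10 = -1 + 10 = 9)
-21*(-19 + v) = -21*(-19 + 9) = -21*(-10) = 210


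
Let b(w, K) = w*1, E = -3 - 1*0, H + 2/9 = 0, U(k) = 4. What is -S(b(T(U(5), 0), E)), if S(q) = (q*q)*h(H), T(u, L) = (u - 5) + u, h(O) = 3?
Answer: -27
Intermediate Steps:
H = -2/9 (H = -2/9 + 0 = -2/9 ≈ -0.22222)
T(u, L) = -5 + 2*u (T(u, L) = (-5 + u) + u = -5 + 2*u)
E = -3 (E = -3 + 0 = -3)
b(w, K) = w
S(q) = 3*q**2 (S(q) = (q*q)*3 = q**2*3 = 3*q**2)
-S(b(T(U(5), 0), E)) = -3*(-5 + 2*4)**2 = -3*(-5 + 8)**2 = -3*3**2 = -3*9 = -1*27 = -27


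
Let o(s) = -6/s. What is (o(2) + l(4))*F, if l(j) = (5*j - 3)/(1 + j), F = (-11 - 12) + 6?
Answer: -34/5 ≈ -6.8000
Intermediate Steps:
F = -17 (F = -23 + 6 = -17)
l(j) = (-3 + 5*j)/(1 + j)
(o(2) + l(4))*F = (-6/2 + (-3 + 5*4)/(1 + 4))*(-17) = (-6*1/2 + (-3 + 20)/5)*(-17) = (-3 + (1/5)*17)*(-17) = (-3 + 17/5)*(-17) = (2/5)*(-17) = -34/5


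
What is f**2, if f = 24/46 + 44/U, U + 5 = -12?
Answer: 652864/152881 ≈ 4.2704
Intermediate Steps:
U = -17 (U = -5 - 12 = -17)
f = -808/391 (f = 24/46 + 44/(-17) = 24*(1/46) + 44*(-1/17) = 12/23 - 44/17 = -808/391 ≈ -2.0665)
f**2 = (-808/391)**2 = 652864/152881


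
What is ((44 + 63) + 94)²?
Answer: 40401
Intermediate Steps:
((44 + 63) + 94)² = (107 + 94)² = 201² = 40401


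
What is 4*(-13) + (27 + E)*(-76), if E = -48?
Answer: 1544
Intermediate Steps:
4*(-13) + (27 + E)*(-76) = 4*(-13) + (27 - 48)*(-76) = -52 - 21*(-76) = -52 + 1596 = 1544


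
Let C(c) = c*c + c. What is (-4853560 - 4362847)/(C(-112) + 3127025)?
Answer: -9216407/3139457 ≈ -2.9357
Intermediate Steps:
C(c) = c + c**2 (C(c) = c**2 + c = c + c**2)
(-4853560 - 4362847)/(C(-112) + 3127025) = (-4853560 - 4362847)/(-112*(1 - 112) + 3127025) = -9216407/(-112*(-111) + 3127025) = -9216407/(12432 + 3127025) = -9216407/3139457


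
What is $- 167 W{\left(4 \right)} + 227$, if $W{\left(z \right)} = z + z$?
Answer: $-1109$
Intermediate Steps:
$W{\left(z \right)} = 2 z$
$- 167 W{\left(4 \right)} + 227 = - 167 \cdot 2 \cdot 4 + 227 = \left(-167\right) 8 + 227 = -1336 + 227 = -1109$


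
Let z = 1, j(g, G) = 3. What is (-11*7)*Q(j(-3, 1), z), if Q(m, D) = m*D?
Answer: -231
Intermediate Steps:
Q(m, D) = D*m
(-11*7)*Q(j(-3, 1), z) = (-11*7)*(1*3) = -77*3 = -231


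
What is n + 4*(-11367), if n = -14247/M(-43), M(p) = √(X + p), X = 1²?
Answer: -45468 + 4749*I*√42/14 ≈ -45468.0 + 2198.4*I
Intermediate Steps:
X = 1
M(p) = √(1 + p)
n = 4749*I*√42/14 (n = -14247/√(1 - 43) = -14247*(-I*√42/42) = -(-4749)*I*√42/14 = 4749*I*√42/14 ≈ 2198.4*I)
n + 4*(-11367) = 4749*I*√42/14 + 4*(-11367) = 4749*I*√42/14 - 45468 = -45468 + 4749*I*√42/14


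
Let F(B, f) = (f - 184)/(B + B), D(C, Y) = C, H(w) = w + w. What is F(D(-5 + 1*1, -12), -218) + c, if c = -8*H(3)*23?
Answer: -4215/4 ≈ -1053.8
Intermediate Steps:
H(w) = 2*w
F(B, f) = (-184 + f)/(2*B) (F(B, f) = (-184 + f)/((2*B)) = (-184 + f)*(1/(2*B)) = (-184 + f)/(2*B))
c = -1104 (c = -16*3*23 = -8*6*23 = -48*23 = -1104)
F(D(-5 + 1*1, -12), -218) + c = (-184 - 218)/(2*(-5 + 1*1)) - 1104 = (½)*(-402)/(-5 + 1) - 1104 = (½)*(-402)/(-4) - 1104 = (½)*(-¼)*(-402) - 1104 = 201/4 - 1104 = -4215/4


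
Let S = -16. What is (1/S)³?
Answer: -1/4096 ≈ -0.00024414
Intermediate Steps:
(1/S)³ = (1/(-16))³ = (-1/16)³ = -1/4096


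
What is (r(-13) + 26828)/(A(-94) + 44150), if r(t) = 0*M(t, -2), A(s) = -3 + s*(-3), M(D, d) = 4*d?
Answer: 26828/44429 ≈ 0.60384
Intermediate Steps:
A(s) = -3 - 3*s
r(t) = 0 (r(t) = 0*(4*(-2)) = 0*(-8) = 0)
(r(-13) + 26828)/(A(-94) + 44150) = (0 + 26828)/((-3 - 3*(-94)) + 44150) = 26828/((-3 + 282) + 44150) = 26828/(279 + 44150) = 26828/44429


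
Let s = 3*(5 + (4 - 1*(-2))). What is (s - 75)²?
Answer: 1764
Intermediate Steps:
s = 33 (s = 3*(5 + (4 + 2)) = 3*(5 + 6) = 3*11 = 33)
(s - 75)² = (33 - 75)² = (-42)² = 1764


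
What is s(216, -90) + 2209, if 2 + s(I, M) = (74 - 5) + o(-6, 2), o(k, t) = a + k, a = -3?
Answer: 2267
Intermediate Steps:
o(k, t) = -3 + k
s(I, M) = 58 (s(I, M) = -2 + ((74 - 5) + (-3 - 6)) = -2 + (69 - 9) = -2 + 60 = 58)
s(216, -90) + 2209 = 58 + 2209 = 2267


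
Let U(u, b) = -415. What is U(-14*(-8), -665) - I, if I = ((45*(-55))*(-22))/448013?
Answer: -185979845/448013 ≈ -415.12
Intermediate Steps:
I = 54450/448013 (I = -2475*(-22)*(1/448013) = 54450*(1/448013) = 54450/448013 ≈ 0.12154)
U(-14*(-8), -665) - I = -415 - 1*54450/448013 = -415 - 54450/448013 = -185979845/448013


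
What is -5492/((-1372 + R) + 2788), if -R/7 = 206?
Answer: 2746/13 ≈ 211.23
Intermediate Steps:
R = -1442 (R = -7*206 = -1442)
-5492/((-1372 + R) + 2788) = -5492/((-1372 - 1442) + 2788) = -5492/(-2814 + 2788) = -5492/(-26) = -5492*(-1/26) = 2746/13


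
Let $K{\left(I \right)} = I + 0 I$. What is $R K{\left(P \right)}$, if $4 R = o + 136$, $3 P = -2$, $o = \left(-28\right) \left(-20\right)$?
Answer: $-116$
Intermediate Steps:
$o = 560$
$P = - \frac{2}{3}$ ($P = \frac{1}{3} \left(-2\right) = - \frac{2}{3} \approx -0.66667$)
$R = 174$ ($R = \frac{560 + 136}{4} = \frac{1}{4} \cdot 696 = 174$)
$K{\left(I \right)} = I$ ($K{\left(I \right)} = I + 0 = I$)
$R K{\left(P \right)} = 174 \left(- \frac{2}{3}\right) = -116$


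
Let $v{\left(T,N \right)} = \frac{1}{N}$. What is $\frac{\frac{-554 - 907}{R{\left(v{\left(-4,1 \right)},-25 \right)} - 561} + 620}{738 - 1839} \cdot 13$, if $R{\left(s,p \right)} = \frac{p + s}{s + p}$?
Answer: $- \frac{4532593}{616560} \approx -7.3514$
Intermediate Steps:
$R{\left(s,p \right)} = 1$ ($R{\left(s,p \right)} = \frac{p + s}{p + s} = 1$)
$\frac{\frac{-554 - 907}{R{\left(v{\left(-4,1 \right)},-25 \right)} - 561} + 620}{738 - 1839} \cdot 13 = \frac{\frac{-554 - 907}{1 - 561} + 620}{738 - 1839} \cdot 13 = \frac{- \frac{1461}{-560} + 620}{-1101} \cdot 13 = \left(\left(-1461\right) \left(- \frac{1}{560}\right) + 620\right) \left(- \frac{1}{1101}\right) 13 = \left(\frac{1461}{560} + 620\right) \left(- \frac{1}{1101}\right) 13 = \frac{348661}{560} \left(- \frac{1}{1101}\right) 13 = \left(- \frac{348661}{616560}\right) 13 = - \frac{4532593}{616560}$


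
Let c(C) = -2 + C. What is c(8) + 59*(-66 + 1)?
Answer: -3829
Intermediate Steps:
c(8) + 59*(-66 + 1) = (-2 + 8) + 59*(-66 + 1) = 6 + 59*(-65) = 6 - 3835 = -3829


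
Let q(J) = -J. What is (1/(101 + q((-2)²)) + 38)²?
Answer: 13593969/9409 ≈ 1444.8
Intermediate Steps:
(1/(101 + q((-2)²)) + 38)² = (1/(101 - 1*(-2)²) + 38)² = (1/(101 - 1*4) + 38)² = (1/(101 - 4) + 38)² = (1/97 + 38)² = (3687/97)² = 13593969/9409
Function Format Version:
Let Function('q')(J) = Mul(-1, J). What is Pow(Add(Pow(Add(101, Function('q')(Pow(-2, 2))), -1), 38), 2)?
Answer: Rational(13593969, 9409) ≈ 1444.8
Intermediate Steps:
Pow(Add(Pow(Add(101, Function('q')(Pow(-2, 2))), -1), 38), 2) = Pow(Add(Pow(Add(101, Mul(-1, Pow(-2, 2))), -1), 38), 2) = Pow(Add(Pow(Add(101, Mul(-1, 4)), -1), 38), 2) = Pow(Add(Pow(Add(101, -4), -1), 38), 2) = Pow(Add(Pow(97, -1), 38), 2) = Pow(Add(Rational(1, 97), 38), 2) = Pow(Rational(3687, 97), 2) = Rational(13593969, 9409)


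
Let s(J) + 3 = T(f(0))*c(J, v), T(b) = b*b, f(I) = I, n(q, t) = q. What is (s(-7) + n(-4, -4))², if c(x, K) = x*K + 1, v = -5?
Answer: 49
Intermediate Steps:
c(x, K) = 1 + K*x (c(x, K) = K*x + 1 = 1 + K*x)
T(b) = b²
s(J) = -3 (s(J) = -3 + 0²*(1 - 5*J) = -3 + 0*(1 - 5*J) = -3 + 0 = -3)
(s(-7) + n(-4, -4))² = (-3 - 4)² = (-7)² = 49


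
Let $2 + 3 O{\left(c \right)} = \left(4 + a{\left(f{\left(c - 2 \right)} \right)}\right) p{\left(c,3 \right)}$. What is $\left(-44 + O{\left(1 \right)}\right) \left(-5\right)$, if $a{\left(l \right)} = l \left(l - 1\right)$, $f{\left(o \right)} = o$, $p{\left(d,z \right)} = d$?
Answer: $\frac{640}{3} \approx 213.33$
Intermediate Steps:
$a{\left(l \right)} = l \left(-1 + l\right)$
$O{\left(c \right)} = - \frac{2}{3} + \frac{c \left(4 + \left(-3 + c\right) \left(-2 + c\right)\right)}{3}$ ($O{\left(c \right)} = - \frac{2}{3} + \frac{\left(4 + \left(c - 2\right) \left(-1 + \left(c - 2\right)\right)\right) c}{3} = - \frac{2}{3} + \frac{\left(4 + \left(-2 + c\right) \left(-1 + \left(-2 + c\right)\right)\right) c}{3} = - \frac{2}{3} + \frac{\left(4 + \left(-2 + c\right) \left(-3 + c\right)\right) c}{3} = - \frac{2}{3} + \frac{\left(4 + \left(-3 + c\right) \left(-2 + c\right)\right) c}{3} = - \frac{2}{3} + \frac{c \left(4 + \left(-3 + c\right) \left(-2 + c\right)\right)}{3}$)
$\left(-44 + O{\left(1 \right)}\right) \left(-5\right) = \left(-44 + \left(- \frac{2}{3} + \frac{4}{3} \cdot 1 + \frac{1}{3} \cdot 1 \left(-3 + 1\right) \left(-2 + 1\right)\right)\right) \left(-5\right) = \left(-44 + \left(- \frac{2}{3} + \frac{4}{3} + \frac{1}{3} \cdot 1 \left(-2\right) \left(-1\right)\right)\right) \left(-5\right) = \left(-44 + \left(- \frac{2}{3} + \frac{4}{3} + \frac{2}{3}\right)\right) \left(-5\right) = \left(-44 + \frac{4}{3}\right) \left(-5\right) = \left(- \frac{128}{3}\right) \left(-5\right) = \frac{640}{3}$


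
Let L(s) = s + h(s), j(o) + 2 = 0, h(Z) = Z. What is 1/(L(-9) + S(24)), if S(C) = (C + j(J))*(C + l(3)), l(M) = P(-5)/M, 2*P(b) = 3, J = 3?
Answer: 1/521 ≈ 0.0019194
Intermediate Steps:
P(b) = 3/2 (P(b) = (1/2)*3 = 3/2)
j(o) = -2 (j(o) = -2 + 0 = -2)
L(s) = 2*s (L(s) = s + s = 2*s)
l(M) = 3/(2*M)
S(C) = (1/2 + C)*(-2 + C) (S(C) = (C - 2)*(C + (3/2)/3) = (-2 + C)*(C + (3/2)*(1/3)) = (-2 + C)*(C + 1/2) = (-2 + C)*(1/2 + C) = (1/2 + C)*(-2 + C))
1/(L(-9) + S(24)) = 1/(2*(-9) + (-1 + 24**2 - 3/2*24)) = 1/(-18 + (-1 + 576 - 36)) = 1/(-18 + 539) = 1/521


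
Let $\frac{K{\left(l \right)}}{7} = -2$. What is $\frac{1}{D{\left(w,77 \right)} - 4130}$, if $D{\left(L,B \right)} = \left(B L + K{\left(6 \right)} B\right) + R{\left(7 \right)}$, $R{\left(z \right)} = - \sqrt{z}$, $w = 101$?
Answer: $\frac{367}{942822} + \frac{\sqrt{7}}{6599754} \approx 0.00038966$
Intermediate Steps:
$K{\left(l \right)} = -14$ ($K{\left(l \right)} = 7 \left(-2\right) = -14$)
$D{\left(L,B \right)} = - \sqrt{7} - 14 B + B L$ ($D{\left(L,B \right)} = \left(B L - 14 B\right) - \sqrt{7} = \left(- 14 B + B L\right) - \sqrt{7} = - \sqrt{7} - 14 B + B L$)
$\frac{1}{D{\left(w,77 \right)} - 4130} = \frac{1}{\left(- \sqrt{7} - 1078 + 77 \cdot 101\right) - 4130} = \frac{1}{\left(- \sqrt{7} - 1078 + 7777\right) - 4130} = \frac{1}{\left(6699 - \sqrt{7}\right) - 4130} = \frac{1}{2569 - \sqrt{7}}$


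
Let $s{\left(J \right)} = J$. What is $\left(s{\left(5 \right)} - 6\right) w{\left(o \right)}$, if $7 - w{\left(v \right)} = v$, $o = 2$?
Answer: $-5$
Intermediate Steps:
$w{\left(v \right)} = 7 - v$
$\left(s{\left(5 \right)} - 6\right) w{\left(o \right)} = \left(5 - 6\right) \left(7 - 2\right) = - (7 - 2) = \left(-1\right) 5 = -5$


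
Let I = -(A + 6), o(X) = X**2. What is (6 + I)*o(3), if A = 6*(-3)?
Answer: 162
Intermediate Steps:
A = -18
I = 12 (I = -(-18 + 6) = -1*(-12) = 12)
(6 + I)*o(3) = (6 + 12)*3**2 = 18*9 = 162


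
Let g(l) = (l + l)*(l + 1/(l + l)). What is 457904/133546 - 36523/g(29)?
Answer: -2053424063/112378959 ≈ -18.272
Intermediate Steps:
g(l) = 2*l*(l + 1/(2*l)) (g(l) = (2*l)*(l + 1/(2*l)) = 2*l*(l + 1/(2*l)))
457904/133546 - 36523/g(29) = 457904/133546 - 36523/(1 + 2*29**2) = 457904*(1/133546) - 36523/(1 + 2*841) = 228952/66773 - 36523/(1 + 1682) = 228952/66773 - 36523/1683 = -2053424063/112378959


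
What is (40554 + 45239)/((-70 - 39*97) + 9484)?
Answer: 85793/5631 ≈ 15.236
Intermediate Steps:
(40554 + 45239)/((-70 - 39*97) + 9484) = 85793/((-70 - 3783) + 9484) = 85793/(-3853 + 9484) = 85793/5631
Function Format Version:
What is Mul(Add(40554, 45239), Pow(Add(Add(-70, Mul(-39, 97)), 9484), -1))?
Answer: Rational(85793, 5631) ≈ 15.236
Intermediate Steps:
Mul(Add(40554, 45239), Pow(Add(Add(-70, Mul(-39, 97)), 9484), -1)) = Mul(85793, Pow(Add(Add(-70, -3783), 9484), -1)) = Mul(85793, Pow(Add(-3853, 9484), -1)) = Mul(85793, Pow(5631, -1)) = Mul(85793, Rational(1, 5631)) = Rational(85793, 5631)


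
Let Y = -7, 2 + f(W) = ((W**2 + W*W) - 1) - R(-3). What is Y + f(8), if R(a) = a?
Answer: 121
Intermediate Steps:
f(W) = 2*W**2 (f(W) = -2 + (((W**2 + W*W) - 1) - 1*(-3)) = -2 + (((W**2 + W**2) - 1) + 3) = -2 + ((2*W**2 - 1) + 3) = -2 + ((-1 + 2*W**2) + 3) = -2 + (2 + 2*W**2) = 2*W**2)
Y + f(8) = -7 + 2*8**2 = -7 + 2*64 = -7 + 128 = 121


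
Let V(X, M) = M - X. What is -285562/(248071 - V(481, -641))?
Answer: -285562/249193 ≈ -1.1459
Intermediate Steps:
-285562/(248071 - V(481, -641)) = -285562/(248071 - (-641 - 1*481)) = -285562/(248071 - (-641 - 481)) = -285562/(248071 - 1*(-1122)) = -285562/(248071 + 1122) = -285562/249193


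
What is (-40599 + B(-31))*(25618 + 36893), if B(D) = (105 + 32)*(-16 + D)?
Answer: -2940392418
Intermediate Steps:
B(D) = -2192 + 137*D (B(D) = 137*(-16 + D) = -2192 + 137*D)
(-40599 + B(-31))*(25618 + 36893) = (-40599 + (-2192 + 137*(-31)))*(25618 + 36893) = (-40599 + (-2192 - 4247))*62511 = (-40599 - 6439)*62511 = -47038*62511 = -2940392418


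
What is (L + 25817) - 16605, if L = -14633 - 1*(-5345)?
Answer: -76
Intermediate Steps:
L = -9288 (L = -14633 + 5345 = -9288)
(L + 25817) - 16605 = (-9288 + 25817) - 16605 = 16529 - 16605 = -76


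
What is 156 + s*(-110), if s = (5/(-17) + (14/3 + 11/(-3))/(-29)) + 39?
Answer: -2020242/493 ≈ -4097.9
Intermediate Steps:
s = 19065/493 (s = (5*(-1/17) + (14*(⅓) + 11*(-⅓))*(-1/29)) + 39 = (-5/17 + (14/3 - 11/3)*(-1/29)) + 39 = (-5/17 + 1*(-1/29)) + 39 = (-5/17 - 1/29) + 39 = -162/493 + 39 = 19065/493 ≈ 38.671)
156 + s*(-110) = 156 + (19065/493)*(-110) = 156 - 2097150/493 = -2020242/493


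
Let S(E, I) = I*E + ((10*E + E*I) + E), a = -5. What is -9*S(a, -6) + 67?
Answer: 22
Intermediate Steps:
S(E, I) = 11*E + 2*E*I (S(E, I) = E*I + (11*E + E*I) = 11*E + 2*E*I)
-9*S(a, -6) + 67 = -(-45)*(11 + 2*(-6)) + 67 = -(-45)*(11 - 12) + 67 = -(-45)*(-1) + 67 = -9*5 + 67 = -45 + 67 = 22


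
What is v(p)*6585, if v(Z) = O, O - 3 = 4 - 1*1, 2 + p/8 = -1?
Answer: 39510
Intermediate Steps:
p = -24 (p = -16 + 8*(-1) = -16 - 8 = -24)
O = 6 (O = 3 + (4 - 1*1) = 3 + (4 - 1) = 3 + 3 = 6)
v(Z) = 6
v(p)*6585 = 6*6585 = 39510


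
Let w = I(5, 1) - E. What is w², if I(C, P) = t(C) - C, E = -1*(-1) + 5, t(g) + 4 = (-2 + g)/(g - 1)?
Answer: 3249/16 ≈ 203.06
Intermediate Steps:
t(g) = -4 + (-2 + g)/(-1 + g) (t(g) = -4 + (-2 + g)/(g - 1) = -4 + (-2 + g)/(-1 + g))
E = 6 (E = 1 + 5 = 6)
I(C, P) = -C + (2 - 3*C)/(-1 + C) (I(C, P) = (2 - 3*C)/(-1 + C) - C = -C + (2 - 3*C)/(-1 + C))
w = -57/4 (w = (2 - 1*5² - 2*5)/(-1 + 5) - 1*6 = (2 - 1*25 - 10)/4 - 6 = (2 - 25 - 10)/4 - 6 = (¼)*(-33) - 6 = -33/4 - 6 = -57/4 ≈ -14.250)
w² = (-57/4)² = 3249/16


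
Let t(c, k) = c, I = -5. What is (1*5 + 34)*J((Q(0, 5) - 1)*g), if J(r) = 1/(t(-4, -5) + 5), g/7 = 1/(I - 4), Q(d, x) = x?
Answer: 39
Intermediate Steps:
g = -7/9 (g = 7/(-5 - 4) = 7/(-9) = 7*(-1/9) = -7/9 ≈ -0.77778)
J(r) = 1 (J(r) = 1/(-4 + 5) = 1/1 = 1)
(1*5 + 34)*J((Q(0, 5) - 1)*g) = (1*5 + 34)*1 = (5 + 34)*1 = 39*1 = 39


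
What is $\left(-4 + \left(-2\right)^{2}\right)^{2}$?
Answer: $0$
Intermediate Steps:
$\left(-4 + \left(-2\right)^{2}\right)^{2} = \left(-4 + 4\right)^{2} = 0^{2} = 0$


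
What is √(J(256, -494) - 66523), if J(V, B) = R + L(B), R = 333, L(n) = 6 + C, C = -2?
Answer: 3*I*√7354 ≈ 257.27*I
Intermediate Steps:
L(n) = 4 (L(n) = 6 - 2 = 4)
J(V, B) = 337 (J(V, B) = 333 + 4 = 337)
√(J(256, -494) - 66523) = √(337 - 66523) = √(-66186) = 3*I*√7354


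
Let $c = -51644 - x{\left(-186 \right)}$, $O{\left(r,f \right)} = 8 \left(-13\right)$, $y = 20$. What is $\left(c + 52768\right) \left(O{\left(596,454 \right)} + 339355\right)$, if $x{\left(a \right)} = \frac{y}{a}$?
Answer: $\frac{35465978042}{93} \approx 3.8135 \cdot 10^{8}$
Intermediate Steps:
$O{\left(r,f \right)} = -104$
$x{\left(a \right)} = \frac{20}{a}$
$c = - \frac{4802882}{93}$ ($c = -51644 - \frac{20}{-186} = -51644 - 20 \left(- \frac{1}{186}\right) = -51644 - - \frac{10}{93} = -51644 + \frac{10}{93} = - \frac{4802882}{93} \approx -51644.0$)
$\left(c + 52768\right) \left(O{\left(596,454 \right)} + 339355\right) = \left(- \frac{4802882}{93} + 52768\right) \left(-104 + 339355\right) = \frac{104542}{93} \cdot 339251 = \frac{35465978042}{93}$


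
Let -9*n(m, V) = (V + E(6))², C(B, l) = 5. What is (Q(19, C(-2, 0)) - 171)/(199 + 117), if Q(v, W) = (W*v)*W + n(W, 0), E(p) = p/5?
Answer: 1899/1975 ≈ 0.96152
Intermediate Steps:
E(p) = p/5 (E(p) = p*(⅕) = p/5)
n(m, V) = -(6/5 + V)²/9 (n(m, V) = -(V + (⅕)*6)²/9 = -(V + 6/5)²/9 = -(6/5 + V)²/9)
Q(v, W) = -4/25 + v*W² (Q(v, W) = (W*v)*W - (6 + 5*0)²/225 = v*W² - (6 + 0)²/225 = v*W² - 1/225*6² = v*W² - 1/225*36 = v*W² - 4/25 = -4/25 + v*W²)
(Q(19, C(-2, 0)) - 171)/(199 + 117) = ((-4/25 + 19*5²) - 171)/(199 + 117) = ((-4/25 + 19*25) - 171)/316 = ((-4/25 + 475) - 171)*(1/316) = (11871/25 - 171)*(1/316) = (7596/25)*(1/316) = 1899/1975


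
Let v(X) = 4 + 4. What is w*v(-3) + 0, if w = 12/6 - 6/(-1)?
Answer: 64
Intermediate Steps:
v(X) = 8
w = 8 (w = 12*(1/6) - 6*(-1) = 2 + 6 = 8)
w*v(-3) + 0 = 8*8 + 0 = 64 + 0 = 64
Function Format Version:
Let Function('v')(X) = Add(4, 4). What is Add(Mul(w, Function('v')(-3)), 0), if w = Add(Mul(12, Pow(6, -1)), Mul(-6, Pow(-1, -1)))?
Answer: 64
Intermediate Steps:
Function('v')(X) = 8
w = 8 (w = Add(Mul(12, Rational(1, 6)), Mul(-6, -1)) = Add(2, 6) = 8)
Add(Mul(w, Function('v')(-3)), 0) = Add(Mul(8, 8), 0) = Add(64, 0) = 64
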